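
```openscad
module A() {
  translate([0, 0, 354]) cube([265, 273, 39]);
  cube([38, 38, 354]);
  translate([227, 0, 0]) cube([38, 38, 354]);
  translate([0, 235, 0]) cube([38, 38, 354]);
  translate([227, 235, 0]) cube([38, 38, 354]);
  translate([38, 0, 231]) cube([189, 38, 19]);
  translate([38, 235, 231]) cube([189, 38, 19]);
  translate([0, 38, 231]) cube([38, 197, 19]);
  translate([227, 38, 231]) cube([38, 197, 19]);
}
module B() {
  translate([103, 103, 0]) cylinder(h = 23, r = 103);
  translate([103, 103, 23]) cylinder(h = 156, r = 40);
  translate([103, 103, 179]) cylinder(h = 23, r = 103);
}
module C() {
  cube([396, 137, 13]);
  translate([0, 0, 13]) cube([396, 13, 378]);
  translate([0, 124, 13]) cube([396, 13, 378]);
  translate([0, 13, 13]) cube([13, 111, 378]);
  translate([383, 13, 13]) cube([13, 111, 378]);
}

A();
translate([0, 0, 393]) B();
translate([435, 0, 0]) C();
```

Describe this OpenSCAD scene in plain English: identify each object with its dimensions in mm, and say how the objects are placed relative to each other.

A is a four-legged stool. The seat is 265×273 mm, 39 mm thick, top at z = 393 mm. It stands on four square legs, each 38×38 mm in cross-section, from z = 0 to the seat underside, each flush with a corner of the seat. Four stretchers, 38 mm wide and 19 mm tall, connect adjacent legs with their undersides at z = 231 mm, each running between the inner faces of the legs it joins and aligned with the legs' outer faces on the other axis.

B is a spool: two coaxial disc flanges of radius 103 mm and thickness 23 mm, joined by a core cylinder of radius 40 mm and height 156 mm. The lower flange rests on z = 0 and the three cylinders share a vertical axis.

C is an open-topped rectangular box: outside dimensions 396×137×391 mm, with a uniform wall and base thickness of 13 mm. The base is a full 396×137 slab on the floor; four walls sit on top of the base. The front and back walls (the −y and +y sides) span the full width; the two side walls fit between them.

The spool is on top of the stool. The open box is on the floor beside the stool on its +x side.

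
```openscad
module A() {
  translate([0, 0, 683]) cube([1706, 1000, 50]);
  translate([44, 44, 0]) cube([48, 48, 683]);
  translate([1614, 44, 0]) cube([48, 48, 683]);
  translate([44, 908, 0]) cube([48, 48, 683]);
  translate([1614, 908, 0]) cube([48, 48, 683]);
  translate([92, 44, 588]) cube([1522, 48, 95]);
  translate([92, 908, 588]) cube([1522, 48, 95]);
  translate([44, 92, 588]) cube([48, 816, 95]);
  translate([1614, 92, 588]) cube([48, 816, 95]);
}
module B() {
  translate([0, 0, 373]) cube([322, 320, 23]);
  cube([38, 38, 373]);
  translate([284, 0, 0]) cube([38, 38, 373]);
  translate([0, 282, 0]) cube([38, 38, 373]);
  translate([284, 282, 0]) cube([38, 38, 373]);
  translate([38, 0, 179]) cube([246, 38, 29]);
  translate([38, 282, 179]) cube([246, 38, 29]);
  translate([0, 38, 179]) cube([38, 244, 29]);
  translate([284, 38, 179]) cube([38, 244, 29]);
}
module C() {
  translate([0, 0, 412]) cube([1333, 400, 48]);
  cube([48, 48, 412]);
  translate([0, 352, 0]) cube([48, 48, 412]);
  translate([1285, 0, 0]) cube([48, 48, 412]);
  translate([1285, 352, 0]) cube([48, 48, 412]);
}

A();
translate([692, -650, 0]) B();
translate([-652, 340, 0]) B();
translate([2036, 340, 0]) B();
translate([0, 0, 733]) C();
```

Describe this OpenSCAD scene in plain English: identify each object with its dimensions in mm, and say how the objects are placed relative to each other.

A is a rectangular dining table. The top is 1706×1000×50 mm with its upper surface at z = 733 mm. It stands on four 48×48 mm square legs, each inset 44 mm from the nearest pair of top edges, running from the floor to the underside of the top. Four apron rails, 48 mm thick and 95 mm tall, run between adjacent legs with their top edges flush with the underside of the top and their outer faces flush with the legs' outer faces.

B is a simple wooden stool: a rectangular seat 322 mm (x) by 320 mm (y), 23 mm thick, top face at z = 396 mm, on four square legs, each 38×38 mm in cross-section. The legs rest on z = 0, each flush with a corner of the seat. Four stretchers, 38 mm wide and 29 mm tall, connect adjacent legs with their undersides at z = 179 mm, each running between the inner faces of the legs it joins and aligned with the legs' outer faces on the other axis.

C is a long wooden bench with a 1333 mm (x) × 400 mm (y) seat, 48 mm thick, its top surface 460 mm above the floor. Four 48 mm square legs at the seat corners, flush with the edges, run from z = 0 to the seat underside.

Three stools sit around the table at the −y, −x, +x sides. The bench is on top of the table.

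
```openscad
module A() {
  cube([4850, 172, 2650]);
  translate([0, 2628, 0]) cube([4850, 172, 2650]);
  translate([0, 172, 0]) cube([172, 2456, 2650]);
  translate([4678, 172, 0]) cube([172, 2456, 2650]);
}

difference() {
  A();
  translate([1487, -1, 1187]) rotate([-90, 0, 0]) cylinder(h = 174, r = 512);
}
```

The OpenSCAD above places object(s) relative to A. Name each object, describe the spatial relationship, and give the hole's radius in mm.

The subtracted cylinder has r = 512 mm.

A is a house frame. The house frame has a circular hole through its front wall. The hole's radius is 512 mm.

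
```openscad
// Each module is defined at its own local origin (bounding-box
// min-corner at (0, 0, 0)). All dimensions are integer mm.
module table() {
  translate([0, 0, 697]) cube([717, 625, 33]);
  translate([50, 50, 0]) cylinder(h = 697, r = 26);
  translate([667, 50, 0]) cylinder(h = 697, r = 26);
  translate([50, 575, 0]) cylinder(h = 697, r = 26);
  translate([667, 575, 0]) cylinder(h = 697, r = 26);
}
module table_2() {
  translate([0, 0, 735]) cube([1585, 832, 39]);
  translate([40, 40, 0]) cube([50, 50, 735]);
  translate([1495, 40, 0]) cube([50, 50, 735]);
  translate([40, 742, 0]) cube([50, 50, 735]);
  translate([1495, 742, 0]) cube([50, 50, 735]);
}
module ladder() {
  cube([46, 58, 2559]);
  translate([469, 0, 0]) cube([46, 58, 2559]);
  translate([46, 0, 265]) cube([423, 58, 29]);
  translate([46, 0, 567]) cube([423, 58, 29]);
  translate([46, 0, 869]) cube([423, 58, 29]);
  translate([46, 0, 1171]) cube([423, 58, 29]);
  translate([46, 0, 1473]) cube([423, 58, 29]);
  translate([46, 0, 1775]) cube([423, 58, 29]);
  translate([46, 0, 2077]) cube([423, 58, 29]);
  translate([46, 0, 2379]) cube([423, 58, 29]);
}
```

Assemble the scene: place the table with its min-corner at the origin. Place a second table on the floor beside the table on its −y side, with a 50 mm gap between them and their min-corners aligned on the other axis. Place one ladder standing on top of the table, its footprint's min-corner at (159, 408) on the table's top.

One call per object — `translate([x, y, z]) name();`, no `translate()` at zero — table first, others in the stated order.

table();
translate([0, -882, 0]) table_2();
translate([159, 408, 730]) ladder();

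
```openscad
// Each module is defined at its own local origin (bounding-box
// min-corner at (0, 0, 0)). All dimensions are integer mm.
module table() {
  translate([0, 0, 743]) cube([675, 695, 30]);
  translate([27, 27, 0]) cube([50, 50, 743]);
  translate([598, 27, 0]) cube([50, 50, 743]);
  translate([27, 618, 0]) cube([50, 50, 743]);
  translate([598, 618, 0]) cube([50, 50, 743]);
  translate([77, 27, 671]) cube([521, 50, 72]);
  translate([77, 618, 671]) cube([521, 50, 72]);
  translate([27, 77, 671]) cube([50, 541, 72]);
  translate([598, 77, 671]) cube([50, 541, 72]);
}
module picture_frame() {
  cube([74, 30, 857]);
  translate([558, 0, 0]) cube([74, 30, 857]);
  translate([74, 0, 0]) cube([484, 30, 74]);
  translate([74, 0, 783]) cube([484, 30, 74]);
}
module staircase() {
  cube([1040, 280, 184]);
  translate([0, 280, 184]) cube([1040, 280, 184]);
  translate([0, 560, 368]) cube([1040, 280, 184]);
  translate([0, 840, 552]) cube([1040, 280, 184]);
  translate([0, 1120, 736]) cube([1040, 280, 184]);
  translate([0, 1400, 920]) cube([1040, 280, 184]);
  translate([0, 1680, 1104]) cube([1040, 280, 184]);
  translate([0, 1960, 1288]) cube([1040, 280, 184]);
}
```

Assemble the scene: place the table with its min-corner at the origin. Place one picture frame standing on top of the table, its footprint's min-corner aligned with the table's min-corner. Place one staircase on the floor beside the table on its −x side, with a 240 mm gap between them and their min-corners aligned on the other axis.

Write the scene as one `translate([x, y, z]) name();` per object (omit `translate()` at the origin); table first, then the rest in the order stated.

table();
translate([0, 0, 773]) picture_frame();
translate([-1280, 0, 0]) staircase();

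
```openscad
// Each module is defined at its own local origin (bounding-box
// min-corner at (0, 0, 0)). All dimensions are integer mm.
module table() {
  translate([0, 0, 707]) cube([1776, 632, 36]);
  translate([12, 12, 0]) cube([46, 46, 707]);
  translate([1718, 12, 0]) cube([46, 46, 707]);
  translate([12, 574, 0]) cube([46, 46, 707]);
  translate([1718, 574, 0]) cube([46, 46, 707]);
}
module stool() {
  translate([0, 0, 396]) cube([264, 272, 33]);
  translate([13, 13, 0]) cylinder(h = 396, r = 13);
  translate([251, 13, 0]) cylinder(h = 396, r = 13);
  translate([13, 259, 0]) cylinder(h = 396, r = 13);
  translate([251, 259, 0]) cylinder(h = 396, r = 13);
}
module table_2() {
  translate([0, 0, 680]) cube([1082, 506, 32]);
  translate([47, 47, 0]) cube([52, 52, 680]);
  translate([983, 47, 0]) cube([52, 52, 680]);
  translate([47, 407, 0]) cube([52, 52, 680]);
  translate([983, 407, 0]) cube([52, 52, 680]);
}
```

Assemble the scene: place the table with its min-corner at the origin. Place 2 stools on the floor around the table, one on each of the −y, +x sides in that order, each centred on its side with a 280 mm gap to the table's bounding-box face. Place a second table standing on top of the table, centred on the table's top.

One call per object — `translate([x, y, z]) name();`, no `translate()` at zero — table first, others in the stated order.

table();
translate([756, -552, 0]) stool();
translate([2056, 180, 0]) stool();
translate([347, 63, 743]) table_2();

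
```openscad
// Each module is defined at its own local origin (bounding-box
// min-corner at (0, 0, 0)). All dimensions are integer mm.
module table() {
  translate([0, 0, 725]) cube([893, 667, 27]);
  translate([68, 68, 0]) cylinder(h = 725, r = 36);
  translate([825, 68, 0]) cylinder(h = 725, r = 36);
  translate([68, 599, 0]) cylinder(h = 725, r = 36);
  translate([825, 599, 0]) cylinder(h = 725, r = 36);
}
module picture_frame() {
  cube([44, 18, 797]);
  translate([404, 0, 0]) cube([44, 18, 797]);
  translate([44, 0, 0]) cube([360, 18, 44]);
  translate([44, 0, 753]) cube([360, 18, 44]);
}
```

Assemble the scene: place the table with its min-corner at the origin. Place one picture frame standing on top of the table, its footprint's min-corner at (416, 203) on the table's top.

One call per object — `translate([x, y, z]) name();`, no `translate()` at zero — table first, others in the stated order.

table();
translate([416, 203, 752]) picture_frame();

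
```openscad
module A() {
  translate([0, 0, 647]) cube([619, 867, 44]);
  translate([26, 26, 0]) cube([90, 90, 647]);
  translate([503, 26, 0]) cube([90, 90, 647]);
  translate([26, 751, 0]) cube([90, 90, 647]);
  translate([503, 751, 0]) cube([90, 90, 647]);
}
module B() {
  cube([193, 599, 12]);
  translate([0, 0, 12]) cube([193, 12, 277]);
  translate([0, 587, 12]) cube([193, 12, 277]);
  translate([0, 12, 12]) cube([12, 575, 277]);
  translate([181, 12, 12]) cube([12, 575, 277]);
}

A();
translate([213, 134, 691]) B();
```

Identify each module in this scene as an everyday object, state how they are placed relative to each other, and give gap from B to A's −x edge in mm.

A is a table. B is an open box. The open box is on top of the table, centred. The gap from the open box to the table's −x edge is 213 mm.

The open box's min-x is at 213; the table's min-x is 0; gap = 213 mm.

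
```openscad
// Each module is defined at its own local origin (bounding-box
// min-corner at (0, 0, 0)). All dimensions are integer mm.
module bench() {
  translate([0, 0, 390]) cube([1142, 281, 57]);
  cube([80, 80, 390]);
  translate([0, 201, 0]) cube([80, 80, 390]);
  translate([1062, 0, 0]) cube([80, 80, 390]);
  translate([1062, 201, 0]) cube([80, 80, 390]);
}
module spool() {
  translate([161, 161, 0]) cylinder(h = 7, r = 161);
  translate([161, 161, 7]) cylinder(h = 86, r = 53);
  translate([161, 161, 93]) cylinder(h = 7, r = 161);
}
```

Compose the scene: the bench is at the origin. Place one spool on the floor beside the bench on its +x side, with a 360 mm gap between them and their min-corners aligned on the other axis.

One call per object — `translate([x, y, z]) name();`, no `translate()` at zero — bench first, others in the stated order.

bench();
translate([1502, 0, 0]) spool();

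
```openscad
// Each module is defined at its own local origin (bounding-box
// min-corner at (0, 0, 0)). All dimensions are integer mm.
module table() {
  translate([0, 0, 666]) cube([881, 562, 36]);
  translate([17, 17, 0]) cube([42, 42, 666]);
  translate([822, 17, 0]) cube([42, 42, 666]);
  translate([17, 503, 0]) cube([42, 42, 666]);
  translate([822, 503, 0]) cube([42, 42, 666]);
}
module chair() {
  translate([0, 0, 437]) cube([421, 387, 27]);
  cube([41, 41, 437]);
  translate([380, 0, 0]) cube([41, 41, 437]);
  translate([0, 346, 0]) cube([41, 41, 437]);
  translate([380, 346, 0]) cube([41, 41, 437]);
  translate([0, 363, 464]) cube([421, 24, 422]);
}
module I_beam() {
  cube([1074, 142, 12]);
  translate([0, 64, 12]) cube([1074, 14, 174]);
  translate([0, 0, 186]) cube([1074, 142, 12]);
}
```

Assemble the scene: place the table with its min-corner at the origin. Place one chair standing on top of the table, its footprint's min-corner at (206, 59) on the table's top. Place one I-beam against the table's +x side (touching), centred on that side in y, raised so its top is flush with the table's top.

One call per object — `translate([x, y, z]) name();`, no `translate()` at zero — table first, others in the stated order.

table();
translate([206, 59, 702]) chair();
translate([881, 210, 504]) I_beam();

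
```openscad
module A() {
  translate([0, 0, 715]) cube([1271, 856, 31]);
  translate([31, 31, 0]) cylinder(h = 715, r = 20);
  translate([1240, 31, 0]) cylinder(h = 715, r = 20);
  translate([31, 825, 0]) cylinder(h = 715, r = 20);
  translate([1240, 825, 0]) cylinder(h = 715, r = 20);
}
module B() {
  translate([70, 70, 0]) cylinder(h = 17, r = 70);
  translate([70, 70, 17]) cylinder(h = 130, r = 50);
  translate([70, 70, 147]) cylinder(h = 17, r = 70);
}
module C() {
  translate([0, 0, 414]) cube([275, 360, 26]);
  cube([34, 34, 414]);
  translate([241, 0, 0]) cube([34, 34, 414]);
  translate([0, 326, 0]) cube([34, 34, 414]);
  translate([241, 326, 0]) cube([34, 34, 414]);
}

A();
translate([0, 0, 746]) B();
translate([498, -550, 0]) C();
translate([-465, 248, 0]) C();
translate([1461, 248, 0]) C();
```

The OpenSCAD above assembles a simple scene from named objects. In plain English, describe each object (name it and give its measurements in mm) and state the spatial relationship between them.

A is a table with a 1271×856 mm rectangular top, 31 mm thick, top surface at z = 746 mm, supported by four round legs of 40 mm diameter, each leg's bounding box inset 11 mm from the nearest pair of top edges, running from the floor.

B is a spool: two coaxial disc flanges of radius 70 mm and thickness 17 mm, joined by a core cylinder of radius 50 mm and height 130 mm. The lower flange rests on z = 0 and the three cylinders share a vertical axis.

C is a four-legged stool. The seat is a 275×360×26 mm slab whose top surface is at z = 440 mm; four square legs, each 34×34 mm in cross-section, run from the floor (z = 0) to the underside of the seat, each flush with a corner of the seat.

The spool is on top of the table. Three stools sit around the table at the −y, −x, +x sides.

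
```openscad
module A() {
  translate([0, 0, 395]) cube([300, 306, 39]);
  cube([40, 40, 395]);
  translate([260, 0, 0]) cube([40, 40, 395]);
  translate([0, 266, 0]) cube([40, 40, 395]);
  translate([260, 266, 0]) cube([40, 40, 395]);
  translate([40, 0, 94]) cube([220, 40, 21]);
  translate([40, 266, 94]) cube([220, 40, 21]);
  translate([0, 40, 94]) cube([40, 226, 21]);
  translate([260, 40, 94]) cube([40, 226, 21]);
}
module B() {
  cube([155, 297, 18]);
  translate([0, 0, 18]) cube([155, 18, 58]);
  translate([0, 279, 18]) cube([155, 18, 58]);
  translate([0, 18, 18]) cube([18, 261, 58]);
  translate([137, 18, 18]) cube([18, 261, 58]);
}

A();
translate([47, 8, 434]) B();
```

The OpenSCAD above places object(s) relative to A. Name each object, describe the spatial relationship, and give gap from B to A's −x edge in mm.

A is a stool. B is an open box. The open box is on top of the stool. The gap from the open box to the stool's −x edge is 47 mm.

The open box's min-x is at 47; the stool's min-x is 0; gap = 47 mm.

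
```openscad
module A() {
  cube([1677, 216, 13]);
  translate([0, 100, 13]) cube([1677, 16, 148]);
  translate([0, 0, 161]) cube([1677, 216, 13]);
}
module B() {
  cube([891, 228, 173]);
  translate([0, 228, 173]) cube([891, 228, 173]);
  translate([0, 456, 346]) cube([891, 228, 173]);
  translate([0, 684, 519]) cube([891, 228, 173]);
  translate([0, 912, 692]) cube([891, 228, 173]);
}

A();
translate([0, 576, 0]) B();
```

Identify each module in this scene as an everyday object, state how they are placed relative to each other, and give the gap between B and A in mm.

The staircase's nearest face is 360 mm from the I-beam's +y face.

A is an I-beam. B is a staircase. The staircase is on the floor beside the I-beam on its +y side. The gap between the staircase and the I-beam is 360 mm.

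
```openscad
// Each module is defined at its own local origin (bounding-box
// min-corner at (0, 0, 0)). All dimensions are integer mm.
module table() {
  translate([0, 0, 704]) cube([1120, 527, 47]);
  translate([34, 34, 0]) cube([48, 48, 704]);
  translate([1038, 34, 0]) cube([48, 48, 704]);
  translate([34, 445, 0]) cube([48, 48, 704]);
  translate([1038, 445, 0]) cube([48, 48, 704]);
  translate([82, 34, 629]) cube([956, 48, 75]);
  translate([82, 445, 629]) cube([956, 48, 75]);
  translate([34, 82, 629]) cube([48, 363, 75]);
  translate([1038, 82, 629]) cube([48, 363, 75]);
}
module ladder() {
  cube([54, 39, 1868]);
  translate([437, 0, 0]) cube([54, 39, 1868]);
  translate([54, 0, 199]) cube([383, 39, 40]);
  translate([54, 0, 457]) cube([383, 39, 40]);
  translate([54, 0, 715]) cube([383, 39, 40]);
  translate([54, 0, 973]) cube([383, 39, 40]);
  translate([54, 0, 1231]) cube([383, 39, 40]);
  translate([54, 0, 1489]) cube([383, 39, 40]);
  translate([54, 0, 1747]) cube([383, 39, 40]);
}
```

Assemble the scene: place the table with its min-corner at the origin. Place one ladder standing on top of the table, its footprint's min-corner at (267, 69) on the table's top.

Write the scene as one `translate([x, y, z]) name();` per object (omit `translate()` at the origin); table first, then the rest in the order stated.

table();
translate([267, 69, 751]) ladder();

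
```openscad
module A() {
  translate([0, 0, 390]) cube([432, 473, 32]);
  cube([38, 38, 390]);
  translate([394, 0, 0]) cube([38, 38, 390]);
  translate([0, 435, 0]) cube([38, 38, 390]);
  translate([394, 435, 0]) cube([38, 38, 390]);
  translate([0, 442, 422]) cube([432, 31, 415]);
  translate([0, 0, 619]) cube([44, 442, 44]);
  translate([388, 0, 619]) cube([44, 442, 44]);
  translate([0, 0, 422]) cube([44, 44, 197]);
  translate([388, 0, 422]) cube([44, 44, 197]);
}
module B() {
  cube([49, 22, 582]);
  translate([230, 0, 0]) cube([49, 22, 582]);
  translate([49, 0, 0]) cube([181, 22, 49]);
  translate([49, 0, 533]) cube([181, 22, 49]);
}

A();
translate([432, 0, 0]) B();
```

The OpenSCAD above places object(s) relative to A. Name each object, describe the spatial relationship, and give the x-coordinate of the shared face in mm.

A is a chair. B is a picture frame. The picture frame is against the chair's +x side, with their −y faces flush. The x-coordinate of the shared face is 432 mm.

The chair's +x face and the picture frame's −x face are both at x = 432 mm.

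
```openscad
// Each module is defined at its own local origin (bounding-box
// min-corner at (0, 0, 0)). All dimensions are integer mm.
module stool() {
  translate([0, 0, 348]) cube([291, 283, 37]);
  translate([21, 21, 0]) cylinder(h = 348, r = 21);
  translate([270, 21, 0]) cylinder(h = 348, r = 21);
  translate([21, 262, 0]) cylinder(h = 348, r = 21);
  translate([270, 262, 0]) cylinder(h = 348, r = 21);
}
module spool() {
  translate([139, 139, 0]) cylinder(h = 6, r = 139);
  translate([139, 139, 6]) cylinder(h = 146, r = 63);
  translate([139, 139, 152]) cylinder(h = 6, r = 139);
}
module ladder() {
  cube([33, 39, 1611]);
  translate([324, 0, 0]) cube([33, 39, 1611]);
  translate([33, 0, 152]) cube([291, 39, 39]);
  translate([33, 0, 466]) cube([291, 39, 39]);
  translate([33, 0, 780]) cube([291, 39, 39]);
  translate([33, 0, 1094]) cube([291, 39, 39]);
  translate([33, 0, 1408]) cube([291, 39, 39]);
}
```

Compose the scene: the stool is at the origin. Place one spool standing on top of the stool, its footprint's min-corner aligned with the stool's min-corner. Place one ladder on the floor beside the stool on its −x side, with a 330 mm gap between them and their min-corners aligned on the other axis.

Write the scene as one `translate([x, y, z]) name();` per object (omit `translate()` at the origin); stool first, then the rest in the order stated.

stool();
translate([0, 0, 385]) spool();
translate([-687, 0, 0]) ladder();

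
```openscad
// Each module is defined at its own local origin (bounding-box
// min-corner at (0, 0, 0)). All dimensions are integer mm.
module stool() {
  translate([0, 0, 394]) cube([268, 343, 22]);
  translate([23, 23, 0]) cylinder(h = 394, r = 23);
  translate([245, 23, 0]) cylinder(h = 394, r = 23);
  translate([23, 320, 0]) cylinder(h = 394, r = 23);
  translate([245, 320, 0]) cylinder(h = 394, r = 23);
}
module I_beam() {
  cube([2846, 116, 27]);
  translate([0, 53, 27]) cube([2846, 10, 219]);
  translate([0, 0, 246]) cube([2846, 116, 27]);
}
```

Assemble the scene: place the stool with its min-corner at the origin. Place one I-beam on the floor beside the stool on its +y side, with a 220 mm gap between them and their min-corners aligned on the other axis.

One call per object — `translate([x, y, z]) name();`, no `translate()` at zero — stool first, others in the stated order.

stool();
translate([0, 563, 0]) I_beam();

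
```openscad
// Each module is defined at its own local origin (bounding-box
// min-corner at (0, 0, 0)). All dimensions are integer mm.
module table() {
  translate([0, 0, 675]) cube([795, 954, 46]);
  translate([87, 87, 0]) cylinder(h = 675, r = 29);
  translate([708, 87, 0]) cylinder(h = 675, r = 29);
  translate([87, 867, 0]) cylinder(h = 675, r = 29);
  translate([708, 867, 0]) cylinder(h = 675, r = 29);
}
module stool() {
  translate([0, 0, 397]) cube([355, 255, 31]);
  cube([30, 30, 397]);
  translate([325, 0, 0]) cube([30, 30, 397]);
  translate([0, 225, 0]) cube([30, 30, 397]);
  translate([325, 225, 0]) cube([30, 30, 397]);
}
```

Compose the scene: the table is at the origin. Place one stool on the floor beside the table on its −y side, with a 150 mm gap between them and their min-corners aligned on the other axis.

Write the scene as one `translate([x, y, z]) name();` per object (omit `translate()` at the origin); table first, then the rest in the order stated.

table();
translate([0, -405, 0]) stool();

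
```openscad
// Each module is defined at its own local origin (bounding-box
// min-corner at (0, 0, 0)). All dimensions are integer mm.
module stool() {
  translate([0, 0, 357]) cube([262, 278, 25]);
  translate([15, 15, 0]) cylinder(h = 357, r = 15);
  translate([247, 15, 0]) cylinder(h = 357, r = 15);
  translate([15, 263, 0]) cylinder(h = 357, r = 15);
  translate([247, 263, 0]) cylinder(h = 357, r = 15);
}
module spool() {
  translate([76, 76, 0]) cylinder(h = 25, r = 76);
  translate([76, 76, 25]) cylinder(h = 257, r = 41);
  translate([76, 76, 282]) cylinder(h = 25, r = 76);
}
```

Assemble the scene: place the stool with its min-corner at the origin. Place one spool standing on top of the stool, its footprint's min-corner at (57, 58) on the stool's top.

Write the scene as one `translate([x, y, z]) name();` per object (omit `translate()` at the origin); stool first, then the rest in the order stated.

stool();
translate([57, 58, 382]) spool();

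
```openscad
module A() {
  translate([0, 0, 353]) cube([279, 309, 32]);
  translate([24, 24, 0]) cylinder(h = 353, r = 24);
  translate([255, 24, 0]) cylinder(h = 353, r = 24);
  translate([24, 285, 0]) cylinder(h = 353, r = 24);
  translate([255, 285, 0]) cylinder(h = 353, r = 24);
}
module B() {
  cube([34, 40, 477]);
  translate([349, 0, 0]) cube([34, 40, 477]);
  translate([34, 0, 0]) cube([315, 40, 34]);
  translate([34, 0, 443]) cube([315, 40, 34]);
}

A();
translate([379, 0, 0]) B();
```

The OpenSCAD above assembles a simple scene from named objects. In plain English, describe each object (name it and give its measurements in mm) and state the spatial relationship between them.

A is a four-legged stool. The seat is 279×309 mm, 32 mm thick, top at z = 385 mm. It stands on four round legs, each 48 mm in diameter, from z = 0 to the seat underside, each leg's axis is inset half a diameter from the nearest pair of seat edges (so the leg's bounding box is flush with the corner).

B is a picture frame with a 315×409 mm rectangular opening (x by z) and a uniform 34 mm border on every side. Frame depth is 40 mm along y. It is built from two vertical stiles running the full outside height and two horizontal rails spanning the gap between the stiles.

The picture frame is on the floor beside the stool on its +x side.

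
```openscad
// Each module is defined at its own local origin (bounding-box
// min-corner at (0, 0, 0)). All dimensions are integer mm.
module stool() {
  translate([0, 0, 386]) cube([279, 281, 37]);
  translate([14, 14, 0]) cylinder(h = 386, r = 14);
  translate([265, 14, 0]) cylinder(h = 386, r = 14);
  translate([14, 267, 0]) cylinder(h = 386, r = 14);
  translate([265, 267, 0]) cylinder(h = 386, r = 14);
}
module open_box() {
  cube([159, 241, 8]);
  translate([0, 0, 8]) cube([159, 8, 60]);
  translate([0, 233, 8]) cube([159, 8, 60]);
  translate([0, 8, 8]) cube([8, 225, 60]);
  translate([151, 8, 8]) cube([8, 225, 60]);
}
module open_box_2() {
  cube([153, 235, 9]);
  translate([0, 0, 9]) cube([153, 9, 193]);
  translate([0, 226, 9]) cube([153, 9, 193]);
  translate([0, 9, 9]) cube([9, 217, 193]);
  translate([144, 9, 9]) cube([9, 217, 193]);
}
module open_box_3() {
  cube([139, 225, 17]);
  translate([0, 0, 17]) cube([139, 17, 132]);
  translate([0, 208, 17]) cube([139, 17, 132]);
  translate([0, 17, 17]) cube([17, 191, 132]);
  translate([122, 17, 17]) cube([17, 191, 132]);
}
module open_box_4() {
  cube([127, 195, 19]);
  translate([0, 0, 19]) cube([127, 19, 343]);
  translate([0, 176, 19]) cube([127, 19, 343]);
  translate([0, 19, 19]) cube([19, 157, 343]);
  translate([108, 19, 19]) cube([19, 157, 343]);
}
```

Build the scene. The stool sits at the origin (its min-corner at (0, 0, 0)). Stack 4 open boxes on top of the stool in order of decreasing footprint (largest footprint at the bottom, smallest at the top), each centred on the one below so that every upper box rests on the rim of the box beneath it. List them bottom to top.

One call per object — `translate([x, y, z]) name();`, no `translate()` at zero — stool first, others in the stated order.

stool();
translate([60, 20, 423]) open_box();
translate([63, 23, 491]) open_box_2();
translate([70, 28, 693]) open_box_3();
translate([76, 43, 842]) open_box_4();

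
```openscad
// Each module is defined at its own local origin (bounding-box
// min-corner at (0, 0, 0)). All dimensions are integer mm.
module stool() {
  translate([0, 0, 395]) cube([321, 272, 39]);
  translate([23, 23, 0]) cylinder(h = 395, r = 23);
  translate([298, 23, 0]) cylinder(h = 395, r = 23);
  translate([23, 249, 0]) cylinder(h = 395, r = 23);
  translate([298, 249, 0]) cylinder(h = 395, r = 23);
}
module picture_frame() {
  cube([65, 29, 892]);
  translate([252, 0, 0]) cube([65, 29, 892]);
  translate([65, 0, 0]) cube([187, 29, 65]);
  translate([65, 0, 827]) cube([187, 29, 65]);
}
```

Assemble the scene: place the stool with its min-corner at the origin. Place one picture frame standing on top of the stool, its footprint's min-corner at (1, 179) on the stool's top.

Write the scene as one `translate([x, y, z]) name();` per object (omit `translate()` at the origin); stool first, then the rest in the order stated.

stool();
translate([1, 179, 434]) picture_frame();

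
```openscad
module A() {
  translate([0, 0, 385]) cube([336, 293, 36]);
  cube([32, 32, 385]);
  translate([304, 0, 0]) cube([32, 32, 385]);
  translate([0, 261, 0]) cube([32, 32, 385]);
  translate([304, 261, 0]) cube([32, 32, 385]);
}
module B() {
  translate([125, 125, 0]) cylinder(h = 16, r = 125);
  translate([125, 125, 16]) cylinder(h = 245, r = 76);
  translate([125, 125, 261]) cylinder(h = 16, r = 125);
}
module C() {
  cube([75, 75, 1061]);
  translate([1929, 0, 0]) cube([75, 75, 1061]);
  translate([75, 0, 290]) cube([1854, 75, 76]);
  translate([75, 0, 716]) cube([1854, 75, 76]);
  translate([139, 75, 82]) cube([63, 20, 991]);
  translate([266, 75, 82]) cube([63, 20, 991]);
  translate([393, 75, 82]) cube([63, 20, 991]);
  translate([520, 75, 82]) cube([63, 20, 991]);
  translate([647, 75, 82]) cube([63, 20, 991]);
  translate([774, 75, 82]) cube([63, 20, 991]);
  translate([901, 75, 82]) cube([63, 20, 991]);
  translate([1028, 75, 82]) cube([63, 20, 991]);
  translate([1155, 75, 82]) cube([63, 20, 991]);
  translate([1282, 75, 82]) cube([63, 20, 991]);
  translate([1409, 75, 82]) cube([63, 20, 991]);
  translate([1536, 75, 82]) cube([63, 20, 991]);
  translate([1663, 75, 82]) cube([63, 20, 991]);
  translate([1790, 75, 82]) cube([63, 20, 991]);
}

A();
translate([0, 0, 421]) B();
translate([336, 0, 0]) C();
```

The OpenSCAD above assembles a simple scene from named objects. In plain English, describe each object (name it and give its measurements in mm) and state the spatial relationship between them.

A is a four-legged stool. The seat is a 336×293×36 mm slab whose top surface is at z = 421 mm; four square legs, each 32×32 mm in cross-section, run from the floor (z = 0) to the underside of the seat, each flush with a corner of the seat.

B is a spool: two coaxial disc flanges of radius 125 mm and thickness 16 mm, joined by a core cylinder of radius 76 mm and height 245 mm. The lower flange rests on z = 0 and the three cylinders share a vertical axis.

C is a fence section. Two 75×75 mm posts, 1061 mm tall, stand on the floor with a clear span of 1854 mm between their inner faces. Two horizontal rails of 75×76 mm section span the gap between the posts with their undersides at z = 290 mm and z = 716 mm, flush with the posts' −y face. 14 pickets, each 63 mm wide, 20 mm thick and 991 mm tall, are fixed to the +y face of the rails with their bottoms at z = 82 mm, evenly spaced across the span with equal gaps (rounded down to the nearest mm) at the −x end and between each pair — any rounding remainder accumulates at the +x end.

The spool is on top of the stool. The fence section is against the stool's +x side, with their −y faces flush.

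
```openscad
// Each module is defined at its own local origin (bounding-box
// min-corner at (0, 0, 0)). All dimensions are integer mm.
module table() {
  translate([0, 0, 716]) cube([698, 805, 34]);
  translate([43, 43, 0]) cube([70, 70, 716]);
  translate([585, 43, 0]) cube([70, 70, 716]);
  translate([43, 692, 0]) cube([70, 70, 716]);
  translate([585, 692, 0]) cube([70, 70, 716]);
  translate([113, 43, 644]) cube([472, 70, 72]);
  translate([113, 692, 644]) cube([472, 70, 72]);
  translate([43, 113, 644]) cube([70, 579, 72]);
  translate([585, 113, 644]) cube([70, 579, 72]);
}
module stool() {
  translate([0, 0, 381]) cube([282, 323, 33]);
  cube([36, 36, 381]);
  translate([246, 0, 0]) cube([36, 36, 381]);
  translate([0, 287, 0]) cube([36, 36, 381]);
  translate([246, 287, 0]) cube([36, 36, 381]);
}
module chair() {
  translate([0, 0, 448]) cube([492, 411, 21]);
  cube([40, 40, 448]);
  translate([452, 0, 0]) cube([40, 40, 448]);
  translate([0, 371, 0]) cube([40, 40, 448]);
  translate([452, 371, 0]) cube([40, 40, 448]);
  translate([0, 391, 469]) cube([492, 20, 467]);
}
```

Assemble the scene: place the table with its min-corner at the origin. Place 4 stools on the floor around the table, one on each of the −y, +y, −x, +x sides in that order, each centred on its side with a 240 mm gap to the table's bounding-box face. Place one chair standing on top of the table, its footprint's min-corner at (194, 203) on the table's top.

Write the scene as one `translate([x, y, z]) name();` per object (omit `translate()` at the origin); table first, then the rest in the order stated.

table();
translate([208, -563, 0]) stool();
translate([208, 1045, 0]) stool();
translate([-522, 241, 0]) stool();
translate([938, 241, 0]) stool();
translate([194, 203, 750]) chair();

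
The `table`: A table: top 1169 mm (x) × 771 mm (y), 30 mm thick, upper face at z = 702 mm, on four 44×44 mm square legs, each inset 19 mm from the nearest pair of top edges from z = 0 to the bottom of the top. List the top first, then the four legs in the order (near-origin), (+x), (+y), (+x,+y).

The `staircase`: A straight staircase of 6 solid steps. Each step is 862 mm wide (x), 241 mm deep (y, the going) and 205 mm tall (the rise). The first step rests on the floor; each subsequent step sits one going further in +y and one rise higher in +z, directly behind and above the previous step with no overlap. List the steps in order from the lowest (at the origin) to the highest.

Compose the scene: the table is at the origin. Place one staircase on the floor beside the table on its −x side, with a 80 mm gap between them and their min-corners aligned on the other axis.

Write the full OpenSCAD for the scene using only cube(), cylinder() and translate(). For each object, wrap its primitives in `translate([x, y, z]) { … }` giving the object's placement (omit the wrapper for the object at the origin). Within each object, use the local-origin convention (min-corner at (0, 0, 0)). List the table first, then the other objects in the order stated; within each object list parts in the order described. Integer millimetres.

translate([0, 0, 672]) cube([1169, 771, 30]);
translate([19, 19, 0]) cube([44, 44, 672]);
translate([1106, 19, 0]) cube([44, 44, 672]);
translate([19, 708, 0]) cube([44, 44, 672]);
translate([1106, 708, 0]) cube([44, 44, 672]);
translate([-942, 0, 0]) {
  cube([862, 241, 205]);
  translate([0, 241, 205]) cube([862, 241, 205]);
  translate([0, 482, 410]) cube([862, 241, 205]);
  translate([0, 723, 615]) cube([862, 241, 205]);
  translate([0, 964, 820]) cube([862, 241, 205]);
  translate([0, 1205, 1025]) cube([862, 241, 205]);
}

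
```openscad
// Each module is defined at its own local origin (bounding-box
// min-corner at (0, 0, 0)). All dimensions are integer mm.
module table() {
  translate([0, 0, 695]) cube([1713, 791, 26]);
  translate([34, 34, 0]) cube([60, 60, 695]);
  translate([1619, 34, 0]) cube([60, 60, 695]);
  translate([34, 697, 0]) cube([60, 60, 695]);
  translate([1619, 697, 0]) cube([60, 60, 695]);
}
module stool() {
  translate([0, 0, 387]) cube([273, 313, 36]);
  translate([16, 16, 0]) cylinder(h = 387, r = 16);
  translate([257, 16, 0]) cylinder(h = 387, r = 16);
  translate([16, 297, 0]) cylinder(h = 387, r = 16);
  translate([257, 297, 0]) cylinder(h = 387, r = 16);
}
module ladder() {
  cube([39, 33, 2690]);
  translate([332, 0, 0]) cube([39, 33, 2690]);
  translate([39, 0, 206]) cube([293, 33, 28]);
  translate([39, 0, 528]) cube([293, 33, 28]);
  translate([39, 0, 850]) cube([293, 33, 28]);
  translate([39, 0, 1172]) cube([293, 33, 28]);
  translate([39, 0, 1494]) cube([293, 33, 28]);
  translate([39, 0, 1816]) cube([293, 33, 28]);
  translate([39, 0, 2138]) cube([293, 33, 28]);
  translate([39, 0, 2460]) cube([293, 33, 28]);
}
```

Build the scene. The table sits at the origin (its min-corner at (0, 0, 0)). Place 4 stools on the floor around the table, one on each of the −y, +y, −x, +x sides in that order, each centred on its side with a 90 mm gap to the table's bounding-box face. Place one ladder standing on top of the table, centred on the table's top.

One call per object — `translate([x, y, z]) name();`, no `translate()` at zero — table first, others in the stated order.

table();
translate([720, -403, 0]) stool();
translate([720, 881, 0]) stool();
translate([-363, 239, 0]) stool();
translate([1803, 239, 0]) stool();
translate([671, 379, 721]) ladder();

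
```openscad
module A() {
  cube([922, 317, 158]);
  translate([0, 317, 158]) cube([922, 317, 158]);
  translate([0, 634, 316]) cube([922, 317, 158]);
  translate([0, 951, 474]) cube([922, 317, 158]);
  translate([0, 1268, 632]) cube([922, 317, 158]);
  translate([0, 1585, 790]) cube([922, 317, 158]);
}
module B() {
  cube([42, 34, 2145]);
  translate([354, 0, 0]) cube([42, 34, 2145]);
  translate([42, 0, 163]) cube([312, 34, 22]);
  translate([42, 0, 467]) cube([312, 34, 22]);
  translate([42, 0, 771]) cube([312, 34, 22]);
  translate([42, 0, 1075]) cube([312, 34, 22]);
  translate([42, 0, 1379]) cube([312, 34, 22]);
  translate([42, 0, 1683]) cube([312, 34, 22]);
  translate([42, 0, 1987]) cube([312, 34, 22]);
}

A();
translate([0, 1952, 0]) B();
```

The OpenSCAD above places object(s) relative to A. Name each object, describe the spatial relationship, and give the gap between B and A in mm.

A is a staircase. B is a ladder. The ladder is on the floor beside the staircase on its +y side. The gap between the ladder and the staircase is 50 mm.

The ladder's nearest face is 50 mm from the staircase's +y face.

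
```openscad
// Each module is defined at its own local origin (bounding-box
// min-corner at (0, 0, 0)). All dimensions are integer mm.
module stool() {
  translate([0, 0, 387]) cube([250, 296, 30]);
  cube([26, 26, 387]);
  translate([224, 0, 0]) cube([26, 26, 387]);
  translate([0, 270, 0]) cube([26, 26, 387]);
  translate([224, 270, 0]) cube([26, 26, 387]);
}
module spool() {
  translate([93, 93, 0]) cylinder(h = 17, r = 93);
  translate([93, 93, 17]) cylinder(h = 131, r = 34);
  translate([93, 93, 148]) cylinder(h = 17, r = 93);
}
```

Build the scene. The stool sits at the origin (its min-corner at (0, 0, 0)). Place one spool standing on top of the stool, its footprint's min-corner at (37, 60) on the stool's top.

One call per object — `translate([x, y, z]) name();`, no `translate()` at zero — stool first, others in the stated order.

stool();
translate([37, 60, 417]) spool();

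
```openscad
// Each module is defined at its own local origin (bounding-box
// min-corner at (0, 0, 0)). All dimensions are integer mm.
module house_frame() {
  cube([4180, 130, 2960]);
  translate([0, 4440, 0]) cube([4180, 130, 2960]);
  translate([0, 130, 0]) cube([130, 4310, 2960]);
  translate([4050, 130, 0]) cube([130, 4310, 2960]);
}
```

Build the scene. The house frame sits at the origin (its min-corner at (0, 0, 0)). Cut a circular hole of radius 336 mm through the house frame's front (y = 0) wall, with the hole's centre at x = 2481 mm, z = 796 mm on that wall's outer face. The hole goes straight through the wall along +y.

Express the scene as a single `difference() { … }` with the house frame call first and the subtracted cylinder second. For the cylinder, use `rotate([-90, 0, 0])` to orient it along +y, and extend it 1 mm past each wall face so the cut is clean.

difference() {
  house_frame();
  translate([2481, -1, 796]) rotate([-90, 0, 0]) cylinder(h = 132, r = 336);
}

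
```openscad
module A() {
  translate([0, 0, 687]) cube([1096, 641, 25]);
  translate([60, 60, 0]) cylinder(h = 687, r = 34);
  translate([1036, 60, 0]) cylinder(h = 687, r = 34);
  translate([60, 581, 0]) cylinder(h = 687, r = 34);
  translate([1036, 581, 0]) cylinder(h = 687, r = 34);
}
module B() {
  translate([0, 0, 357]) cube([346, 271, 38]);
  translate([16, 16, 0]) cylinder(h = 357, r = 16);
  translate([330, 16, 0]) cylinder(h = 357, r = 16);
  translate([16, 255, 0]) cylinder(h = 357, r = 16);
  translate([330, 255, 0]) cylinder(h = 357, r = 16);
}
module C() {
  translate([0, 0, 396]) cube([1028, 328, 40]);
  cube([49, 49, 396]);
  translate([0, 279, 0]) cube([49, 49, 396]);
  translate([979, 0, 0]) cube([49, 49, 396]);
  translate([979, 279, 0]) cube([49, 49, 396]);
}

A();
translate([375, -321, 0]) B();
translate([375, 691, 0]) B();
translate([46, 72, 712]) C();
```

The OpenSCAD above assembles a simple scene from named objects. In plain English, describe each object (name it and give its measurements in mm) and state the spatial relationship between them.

A is a table with a 1096×641 mm rectangular top, 25 mm thick, top surface at z = 712 mm, supported by four round legs of 68 mm diameter, each leg's bounding box inset 26 mm from the nearest pair of top edges, running from the floor.

B is a four-legged stool. The seat is 346×271 mm, 38 mm thick, top at z = 395 mm. It stands on four round legs, each 32 mm in diameter, from z = 0 to the seat underside, each leg's axis is inset half a diameter from the nearest pair of seat edges (so the leg's bounding box is flush with the corner).

C is a bench: a 1028×328 mm seat slab, 40 mm thick, top at z = 436 mm, on four 49×49 mm square legs flush with the seat corners and standing on z = 0.

Two stools sit around the table at the −y, +y sides. The bench is on top of the table.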